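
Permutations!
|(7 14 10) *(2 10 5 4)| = |(2 10 7 14 5 4)| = 6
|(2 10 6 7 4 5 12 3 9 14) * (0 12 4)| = 18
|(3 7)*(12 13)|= 2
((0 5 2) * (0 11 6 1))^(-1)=(0 1 6 11 2 5)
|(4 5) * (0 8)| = 2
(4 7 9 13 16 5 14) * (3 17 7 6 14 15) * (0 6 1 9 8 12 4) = (0 6 14)(1 9 13 16 5 15 3 17 7 8 12 4) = [6, 9, 2, 17, 1, 15, 14, 8, 12, 13, 10, 11, 4, 16, 0, 3, 5, 7]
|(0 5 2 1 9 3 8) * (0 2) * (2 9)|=6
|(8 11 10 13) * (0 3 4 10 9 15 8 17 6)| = 28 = |(0 3 4 10 13 17 6)(8 11 9 15)|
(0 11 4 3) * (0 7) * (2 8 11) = (0 2 8 11 4 3 7) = [2, 1, 8, 7, 3, 5, 6, 0, 11, 9, 10, 4]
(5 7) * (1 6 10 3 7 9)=(1 6 10 3 7 5 9)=[0, 6, 2, 7, 4, 9, 10, 5, 8, 1, 3]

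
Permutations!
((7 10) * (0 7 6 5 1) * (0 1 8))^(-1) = ((0 7 10 6 5 8))^(-1) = (0 8 5 6 10 7)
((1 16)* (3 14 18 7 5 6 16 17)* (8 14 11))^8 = ((1 17 3 11 8 14 18 7 5 6 16))^8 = (1 5 14 3 16 7 8 17 6 18 11)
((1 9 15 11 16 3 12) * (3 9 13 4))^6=((1 13 4 3 12)(9 15 11 16))^6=(1 13 4 3 12)(9 11)(15 16)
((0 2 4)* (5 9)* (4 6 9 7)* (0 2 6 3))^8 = (9)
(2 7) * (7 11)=[0, 1, 11, 3, 4, 5, 6, 2, 8, 9, 10, 7]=(2 11 7)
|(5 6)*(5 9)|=3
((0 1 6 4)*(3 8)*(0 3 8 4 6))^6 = ((8)(0 1)(3 4))^6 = (8)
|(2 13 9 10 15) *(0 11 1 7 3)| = 5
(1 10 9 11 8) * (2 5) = (1 10 9 11 8)(2 5) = [0, 10, 5, 3, 4, 2, 6, 7, 1, 11, 9, 8]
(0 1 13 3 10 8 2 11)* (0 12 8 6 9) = (0 1 13 3 10 6 9)(2 11 12 8) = [1, 13, 11, 10, 4, 5, 9, 7, 2, 0, 6, 12, 8, 3]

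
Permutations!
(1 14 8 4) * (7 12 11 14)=(1 7 12 11 14 8 4)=[0, 7, 2, 3, 1, 5, 6, 12, 4, 9, 10, 14, 11, 13, 8]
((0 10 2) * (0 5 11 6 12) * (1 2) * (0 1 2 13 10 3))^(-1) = (0 3)(1 12 6 11 5 2 10 13)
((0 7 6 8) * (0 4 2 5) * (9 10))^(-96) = (10)(0 6 4 5 7 8 2)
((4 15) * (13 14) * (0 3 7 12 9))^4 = (15)(0 9 12 7 3)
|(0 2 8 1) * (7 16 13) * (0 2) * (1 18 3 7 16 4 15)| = |(1 2 8 18 3 7 4 15)(13 16)| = 8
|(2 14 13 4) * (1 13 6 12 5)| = 8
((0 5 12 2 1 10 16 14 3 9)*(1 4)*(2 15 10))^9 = (16)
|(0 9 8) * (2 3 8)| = |(0 9 2 3 8)| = 5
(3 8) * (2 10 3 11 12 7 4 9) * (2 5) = (2 10 3 8 11 12 7 4 9 5) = [0, 1, 10, 8, 9, 2, 6, 4, 11, 5, 3, 12, 7]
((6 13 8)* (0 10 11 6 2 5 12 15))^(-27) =((0 10 11 6 13 8 2 5 12 15))^(-27) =(0 6 2 15 11 8 12 10 13 5)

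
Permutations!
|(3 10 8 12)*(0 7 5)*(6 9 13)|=|(0 7 5)(3 10 8 12)(6 9 13)|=12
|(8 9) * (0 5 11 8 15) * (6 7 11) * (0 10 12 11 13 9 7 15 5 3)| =|(0 3)(5 6 15 10 12 11 8 7 13 9)| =10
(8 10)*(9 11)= [0, 1, 2, 3, 4, 5, 6, 7, 10, 11, 8, 9]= (8 10)(9 11)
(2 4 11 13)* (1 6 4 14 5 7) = (1 6 4 11 13 2 14 5 7) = [0, 6, 14, 3, 11, 7, 4, 1, 8, 9, 10, 13, 12, 2, 5]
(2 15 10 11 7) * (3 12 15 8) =(2 8 3 12 15 10 11 7) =[0, 1, 8, 12, 4, 5, 6, 2, 3, 9, 11, 7, 15, 13, 14, 10]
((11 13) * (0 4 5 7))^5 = ((0 4 5 7)(11 13))^5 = (0 4 5 7)(11 13)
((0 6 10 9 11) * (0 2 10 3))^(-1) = (0 3 6)(2 11 9 10)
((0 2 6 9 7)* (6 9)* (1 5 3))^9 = (0 2 9 7)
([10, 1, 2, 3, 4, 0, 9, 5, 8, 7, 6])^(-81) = [9, 1, 2, 3, 4, 6, 5, 10, 8, 0, 7]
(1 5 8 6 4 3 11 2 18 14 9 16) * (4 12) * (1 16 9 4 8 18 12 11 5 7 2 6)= (1 7 2 12 8)(3 5 18 14 4)(6 11)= [0, 7, 12, 5, 3, 18, 11, 2, 1, 9, 10, 6, 8, 13, 4, 15, 16, 17, 14]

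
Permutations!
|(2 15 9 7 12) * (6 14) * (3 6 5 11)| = 5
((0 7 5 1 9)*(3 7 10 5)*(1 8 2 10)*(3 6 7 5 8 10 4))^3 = (2 5)(3 8)(4 10)(6 7)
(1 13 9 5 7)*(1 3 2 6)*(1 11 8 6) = [0, 13, 1, 2, 4, 7, 11, 3, 6, 5, 10, 8, 12, 9] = (1 13 9 5 7 3 2)(6 11 8)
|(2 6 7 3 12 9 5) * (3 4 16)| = |(2 6 7 4 16 3 12 9 5)| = 9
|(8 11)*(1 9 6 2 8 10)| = 7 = |(1 9 6 2 8 11 10)|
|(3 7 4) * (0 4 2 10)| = 6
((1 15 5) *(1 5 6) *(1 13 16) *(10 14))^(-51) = (1 16 13 6 15)(10 14)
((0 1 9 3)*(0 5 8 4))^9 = (0 9 5 4 1 3 8) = ((0 1 9 3 5 8 4))^9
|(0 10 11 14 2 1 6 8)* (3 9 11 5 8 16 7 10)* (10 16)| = 22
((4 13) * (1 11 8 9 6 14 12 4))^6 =(1 12 9)(4 6 11)(8 13 14)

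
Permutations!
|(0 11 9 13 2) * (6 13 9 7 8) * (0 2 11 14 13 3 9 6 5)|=21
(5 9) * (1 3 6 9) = (1 3 6 9 5) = [0, 3, 2, 6, 4, 1, 9, 7, 8, 5]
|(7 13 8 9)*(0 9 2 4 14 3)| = |(0 9 7 13 8 2 4 14 3)| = 9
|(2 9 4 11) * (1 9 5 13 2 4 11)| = |(1 9 11 4)(2 5 13)| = 12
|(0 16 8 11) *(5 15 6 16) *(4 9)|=14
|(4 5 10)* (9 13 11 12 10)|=|(4 5 9 13 11 12 10)|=7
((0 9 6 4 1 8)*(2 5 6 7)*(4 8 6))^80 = (0 8 6 1 4 5 2 7 9)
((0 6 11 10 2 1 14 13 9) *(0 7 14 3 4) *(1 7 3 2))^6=((0 6 11 10 1 2 7 14 13 9 3 4))^6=(0 7)(1 3)(2 4)(6 14)(9 10)(11 13)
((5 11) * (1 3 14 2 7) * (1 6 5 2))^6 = ((1 3 14)(2 7 6 5 11))^6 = (14)(2 7 6 5 11)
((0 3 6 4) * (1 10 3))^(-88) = (0 10 6)(1 3 4)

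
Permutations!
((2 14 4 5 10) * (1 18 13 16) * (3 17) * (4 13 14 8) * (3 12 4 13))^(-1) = ((1 18 14 3 17 12 4 5 10 2 8 13 16))^(-1) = (1 16 13 8 2 10 5 4 12 17 3 14 18)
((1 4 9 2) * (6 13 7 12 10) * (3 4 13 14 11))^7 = (1 11 7 4 10 2 14 13 3 12 9 6) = ((1 13 7 12 10 6 14 11 3 4 9 2))^7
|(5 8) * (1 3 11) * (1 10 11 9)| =|(1 3 9)(5 8)(10 11)| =6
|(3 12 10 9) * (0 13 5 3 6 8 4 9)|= 12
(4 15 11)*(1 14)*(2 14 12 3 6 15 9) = (1 12 3 6 15 11 4 9 2 14) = [0, 12, 14, 6, 9, 5, 15, 7, 8, 2, 10, 4, 3, 13, 1, 11]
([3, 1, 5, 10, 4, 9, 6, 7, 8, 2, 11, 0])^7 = (0 11 10 3)(2 5 9)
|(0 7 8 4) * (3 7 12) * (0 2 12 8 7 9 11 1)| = 9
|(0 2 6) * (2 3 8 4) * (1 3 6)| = |(0 6)(1 3 8 4 2)| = 10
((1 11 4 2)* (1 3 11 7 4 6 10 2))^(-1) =((1 7 4)(2 3 11 6 10))^(-1) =(1 4 7)(2 10 6 11 3)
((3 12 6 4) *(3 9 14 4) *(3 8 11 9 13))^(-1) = (3 13 4 14 9 11 8 6 12)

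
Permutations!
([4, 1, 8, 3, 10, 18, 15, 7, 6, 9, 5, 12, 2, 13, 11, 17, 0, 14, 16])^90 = [0, 1, 6, 3, 4, 5, 17, 7, 15, 9, 10, 2, 8, 13, 12, 14, 16, 11, 18]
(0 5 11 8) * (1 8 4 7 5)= [1, 8, 2, 3, 7, 11, 6, 5, 0, 9, 10, 4]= (0 1 8)(4 7 5 11)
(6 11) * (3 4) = (3 4)(6 11) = [0, 1, 2, 4, 3, 5, 11, 7, 8, 9, 10, 6]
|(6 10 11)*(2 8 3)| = 3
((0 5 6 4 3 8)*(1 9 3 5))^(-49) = (0 1 9 3 8)(4 6 5)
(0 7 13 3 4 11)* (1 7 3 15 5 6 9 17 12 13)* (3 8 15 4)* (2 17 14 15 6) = (0 8 6 9 14 15 5 2 17 12 13 4 11)(1 7) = [8, 7, 17, 3, 11, 2, 9, 1, 6, 14, 10, 0, 13, 4, 15, 5, 16, 12]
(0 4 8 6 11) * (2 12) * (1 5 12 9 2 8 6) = [4, 5, 9, 3, 6, 12, 11, 7, 1, 2, 10, 0, 8] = (0 4 6 11)(1 5 12 8)(2 9)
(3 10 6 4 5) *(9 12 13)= [0, 1, 2, 10, 5, 3, 4, 7, 8, 12, 6, 11, 13, 9]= (3 10 6 4 5)(9 12 13)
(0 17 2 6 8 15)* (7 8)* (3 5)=(0 17 2 6 7 8 15)(3 5)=[17, 1, 6, 5, 4, 3, 7, 8, 15, 9, 10, 11, 12, 13, 14, 0, 16, 2]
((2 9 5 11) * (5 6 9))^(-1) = ((2 5 11)(6 9))^(-1) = (2 11 5)(6 9)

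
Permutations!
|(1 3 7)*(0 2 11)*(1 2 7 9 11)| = |(0 7 2 1 3 9 11)| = 7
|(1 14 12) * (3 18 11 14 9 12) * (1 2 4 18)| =|(1 9 12 2 4 18 11 14 3)| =9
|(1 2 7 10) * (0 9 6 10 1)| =12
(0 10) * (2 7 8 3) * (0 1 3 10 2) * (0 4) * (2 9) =(0 9 2 7 8 10 1 3 4) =[9, 3, 7, 4, 0, 5, 6, 8, 10, 2, 1]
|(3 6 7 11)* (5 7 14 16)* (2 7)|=|(2 7 11 3 6 14 16 5)|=8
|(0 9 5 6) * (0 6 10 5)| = 2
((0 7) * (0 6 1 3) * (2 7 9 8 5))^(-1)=(0 3 1 6 7 2 5 8 9)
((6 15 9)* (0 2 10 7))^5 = (0 2 10 7)(6 9 15)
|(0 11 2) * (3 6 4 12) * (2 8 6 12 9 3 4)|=|(0 11 8 6 2)(3 12 4 9)|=20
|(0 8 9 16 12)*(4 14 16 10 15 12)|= |(0 8 9 10 15 12)(4 14 16)|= 6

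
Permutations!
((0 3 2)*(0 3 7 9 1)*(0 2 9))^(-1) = (0 7)(1 9 3 2)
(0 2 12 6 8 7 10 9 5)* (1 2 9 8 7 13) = (0 9 5)(1 2 12 6 7 10 8 13) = [9, 2, 12, 3, 4, 0, 7, 10, 13, 5, 8, 11, 6, 1]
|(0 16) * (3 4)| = 2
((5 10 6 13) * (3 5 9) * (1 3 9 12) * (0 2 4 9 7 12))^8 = (0 5 7)(1 4 6)(2 10 12)(3 9 13)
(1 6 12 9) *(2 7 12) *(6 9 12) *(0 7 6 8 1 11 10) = (12)(0 7 8 1 9 11 10)(2 6) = [7, 9, 6, 3, 4, 5, 2, 8, 1, 11, 0, 10, 12]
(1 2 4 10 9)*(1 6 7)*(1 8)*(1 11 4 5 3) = (1 2 5 3)(4 10 9 6 7 8 11) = [0, 2, 5, 1, 10, 3, 7, 8, 11, 6, 9, 4]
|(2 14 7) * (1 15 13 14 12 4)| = |(1 15 13 14 7 2 12 4)| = 8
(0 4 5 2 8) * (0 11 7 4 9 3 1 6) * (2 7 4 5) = (0 9 3 1 6)(2 8 11 4)(5 7) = [9, 6, 8, 1, 2, 7, 0, 5, 11, 3, 10, 4]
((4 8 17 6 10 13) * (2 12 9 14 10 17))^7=((2 12 9 14 10 13 4 8)(6 17))^7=(2 8 4 13 10 14 9 12)(6 17)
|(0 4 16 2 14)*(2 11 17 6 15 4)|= |(0 2 14)(4 16 11 17 6 15)|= 6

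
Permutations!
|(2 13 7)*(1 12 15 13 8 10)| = 8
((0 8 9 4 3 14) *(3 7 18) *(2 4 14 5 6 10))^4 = ((0 8 9 14)(2 4 7 18 3 5 6 10))^4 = (2 3)(4 5)(6 7)(10 18)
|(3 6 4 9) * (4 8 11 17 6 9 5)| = 4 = |(3 9)(4 5)(6 8 11 17)|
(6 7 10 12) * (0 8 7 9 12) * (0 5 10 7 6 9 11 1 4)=[8, 4, 2, 3, 0, 10, 11, 7, 6, 12, 5, 1, 9]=(0 8 6 11 1 4)(5 10)(9 12)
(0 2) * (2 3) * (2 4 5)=(0 3 4 5 2)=[3, 1, 0, 4, 5, 2]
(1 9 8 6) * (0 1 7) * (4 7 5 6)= [1, 9, 2, 3, 7, 6, 5, 0, 4, 8]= (0 1 9 8 4 7)(5 6)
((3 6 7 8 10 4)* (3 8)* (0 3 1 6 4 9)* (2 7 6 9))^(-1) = ((0 3 4 8 10 2 7 1 9))^(-1) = (0 9 1 7 2 10 8 4 3)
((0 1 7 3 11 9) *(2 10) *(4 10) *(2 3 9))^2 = (0 7)(1 9)(2 10 11 4 3) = ((0 1 7 9)(2 4 10 3 11))^2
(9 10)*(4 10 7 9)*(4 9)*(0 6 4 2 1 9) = (0 6 4 10)(1 9 7 2) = [6, 9, 1, 3, 10, 5, 4, 2, 8, 7, 0]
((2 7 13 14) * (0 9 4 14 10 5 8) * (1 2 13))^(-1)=((0 9 4 14 13 10 5 8)(1 2 7))^(-1)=(0 8 5 10 13 14 4 9)(1 7 2)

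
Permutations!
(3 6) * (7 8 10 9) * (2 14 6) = (2 14 6 3)(7 8 10 9) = [0, 1, 14, 2, 4, 5, 3, 8, 10, 7, 9, 11, 12, 13, 6]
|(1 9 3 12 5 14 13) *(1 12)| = |(1 9 3)(5 14 13 12)| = 12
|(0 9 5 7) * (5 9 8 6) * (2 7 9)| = 7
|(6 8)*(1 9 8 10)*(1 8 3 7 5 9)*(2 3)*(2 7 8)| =15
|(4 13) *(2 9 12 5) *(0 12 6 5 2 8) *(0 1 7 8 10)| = |(0 12 2 9 6 5 10)(1 7 8)(4 13)| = 42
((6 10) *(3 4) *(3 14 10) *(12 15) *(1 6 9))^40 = (15)(1 10 4 6 9 14 3)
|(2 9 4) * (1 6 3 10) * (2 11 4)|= |(1 6 3 10)(2 9)(4 11)|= 4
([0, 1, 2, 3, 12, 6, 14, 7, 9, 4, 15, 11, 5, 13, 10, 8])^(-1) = [0, 1, 2, 3, 9, 12, 5, 7, 15, 8, 14, 11, 4, 13, 6, 10]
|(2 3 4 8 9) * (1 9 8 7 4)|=|(1 9 2 3)(4 7)|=4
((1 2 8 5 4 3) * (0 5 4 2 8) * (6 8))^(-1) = ((0 5 2)(1 6 8 4 3))^(-1) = (0 2 5)(1 3 4 8 6)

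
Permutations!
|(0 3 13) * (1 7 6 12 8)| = |(0 3 13)(1 7 6 12 8)| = 15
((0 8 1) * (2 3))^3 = (8)(2 3)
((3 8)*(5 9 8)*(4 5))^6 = (3 4 5 9 8)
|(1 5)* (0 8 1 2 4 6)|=7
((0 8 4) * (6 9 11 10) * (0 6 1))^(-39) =(0 8 4 6 9 11 10 1)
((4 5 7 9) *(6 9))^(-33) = ((4 5 7 6 9))^(-33) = (4 7 9 5 6)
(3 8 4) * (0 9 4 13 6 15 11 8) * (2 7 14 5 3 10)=[9, 1, 7, 0, 10, 3, 15, 14, 13, 4, 2, 8, 12, 6, 5, 11]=(0 9 4 10 2 7 14 5 3)(6 15 11 8 13)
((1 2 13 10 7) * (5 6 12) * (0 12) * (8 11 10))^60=(1 11 2 10 13 7 8)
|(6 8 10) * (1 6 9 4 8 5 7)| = |(1 6 5 7)(4 8 10 9)| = 4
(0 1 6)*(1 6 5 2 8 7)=[6, 5, 8, 3, 4, 2, 0, 1, 7]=(0 6)(1 5 2 8 7)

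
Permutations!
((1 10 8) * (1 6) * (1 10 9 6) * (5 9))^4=(1 10 9)(5 8 6)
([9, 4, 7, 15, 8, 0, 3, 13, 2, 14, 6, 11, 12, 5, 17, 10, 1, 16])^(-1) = [5, 16, 8, 6, 1, 13, 10, 2, 4, 0, 15, 11, 12, 7, 9, 3, 17, 14]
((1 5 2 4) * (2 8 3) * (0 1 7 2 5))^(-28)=(2 7 4)(3 8 5)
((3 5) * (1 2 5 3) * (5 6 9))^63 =((1 2 6 9 5))^63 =(1 9 2 5 6)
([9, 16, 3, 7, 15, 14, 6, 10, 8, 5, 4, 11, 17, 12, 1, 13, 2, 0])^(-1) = (0 17 12 13 15 4 10 7 3 2 16 1 14 5 9)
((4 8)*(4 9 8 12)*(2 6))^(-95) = ((2 6)(4 12)(8 9))^(-95) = (2 6)(4 12)(8 9)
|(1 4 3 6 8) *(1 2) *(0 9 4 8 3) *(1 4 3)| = 8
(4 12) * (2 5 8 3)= (2 5 8 3)(4 12)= [0, 1, 5, 2, 12, 8, 6, 7, 3, 9, 10, 11, 4]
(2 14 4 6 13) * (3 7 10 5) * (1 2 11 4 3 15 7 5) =(1 2 14 3 5 15 7 10)(4 6 13 11) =[0, 2, 14, 5, 6, 15, 13, 10, 8, 9, 1, 4, 12, 11, 3, 7]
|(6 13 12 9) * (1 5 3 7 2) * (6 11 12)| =30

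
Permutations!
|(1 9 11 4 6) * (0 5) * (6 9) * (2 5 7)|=|(0 7 2 5)(1 6)(4 9 11)|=12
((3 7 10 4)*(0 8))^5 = (0 8)(3 7 10 4)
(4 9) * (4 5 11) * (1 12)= (1 12)(4 9 5 11)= [0, 12, 2, 3, 9, 11, 6, 7, 8, 5, 10, 4, 1]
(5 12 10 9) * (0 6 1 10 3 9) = (0 6 1 10)(3 9 5 12) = [6, 10, 2, 9, 4, 12, 1, 7, 8, 5, 0, 11, 3]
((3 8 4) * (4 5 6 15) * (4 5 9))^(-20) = (5 6 15)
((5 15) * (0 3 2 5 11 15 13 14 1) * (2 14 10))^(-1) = (0 1 14 3)(2 10 13 5)(11 15) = ((0 3 14 1)(2 5 13 10)(11 15))^(-1)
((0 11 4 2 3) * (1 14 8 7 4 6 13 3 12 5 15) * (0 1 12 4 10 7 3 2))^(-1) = ((0 11 6 13 2 4)(1 14 8 3)(5 15 12)(7 10))^(-1) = (0 4 2 13 6 11)(1 3 8 14)(5 12 15)(7 10)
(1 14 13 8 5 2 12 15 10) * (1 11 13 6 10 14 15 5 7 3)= (1 15 14 6 10 11 13 8 7 3)(2 12 5)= [0, 15, 12, 1, 4, 2, 10, 3, 7, 9, 11, 13, 5, 8, 6, 14]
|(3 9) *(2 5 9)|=4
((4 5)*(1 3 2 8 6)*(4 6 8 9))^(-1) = ((1 3 2 9 4 5 6))^(-1) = (1 6 5 4 9 2 3)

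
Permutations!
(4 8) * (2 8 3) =(2 8 4 3) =[0, 1, 8, 2, 3, 5, 6, 7, 4]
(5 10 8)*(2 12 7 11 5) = (2 12 7 11 5 10 8) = [0, 1, 12, 3, 4, 10, 6, 11, 2, 9, 8, 5, 7]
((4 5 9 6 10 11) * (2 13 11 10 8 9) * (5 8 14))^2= (2 11 8 6 5 13 4 9 14)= ((2 13 11 4 8 9 6 14 5))^2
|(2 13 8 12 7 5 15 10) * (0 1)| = 8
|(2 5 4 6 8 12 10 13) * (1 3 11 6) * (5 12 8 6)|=20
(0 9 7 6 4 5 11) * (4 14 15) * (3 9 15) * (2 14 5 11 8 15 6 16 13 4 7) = [6, 1, 14, 9, 11, 8, 5, 16, 15, 2, 10, 0, 12, 4, 3, 7, 13] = (0 6 5 8 15 7 16 13 4 11)(2 14 3 9)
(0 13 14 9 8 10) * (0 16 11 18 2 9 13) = [0, 1, 9, 3, 4, 5, 6, 7, 10, 8, 16, 18, 12, 14, 13, 15, 11, 17, 2] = (2 9 8 10 16 11 18)(13 14)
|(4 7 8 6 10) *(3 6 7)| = |(3 6 10 4)(7 8)| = 4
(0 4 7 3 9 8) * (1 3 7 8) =(0 4 8)(1 3 9) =[4, 3, 2, 9, 8, 5, 6, 7, 0, 1]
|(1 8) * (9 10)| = 2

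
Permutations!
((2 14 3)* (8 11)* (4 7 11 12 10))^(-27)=((2 14 3)(4 7 11 8 12 10))^(-27)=(14)(4 8)(7 12)(10 11)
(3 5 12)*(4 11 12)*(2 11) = [0, 1, 11, 5, 2, 4, 6, 7, 8, 9, 10, 12, 3] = (2 11 12 3 5 4)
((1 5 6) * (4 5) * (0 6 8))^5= (0 8 5 4 1 6)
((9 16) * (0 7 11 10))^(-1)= (0 10 11 7)(9 16)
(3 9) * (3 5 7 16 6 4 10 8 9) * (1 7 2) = (1 7 16 6 4 10 8 9 5 2) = [0, 7, 1, 3, 10, 2, 4, 16, 9, 5, 8, 11, 12, 13, 14, 15, 6]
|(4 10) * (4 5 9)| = 4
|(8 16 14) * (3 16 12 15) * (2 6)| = |(2 6)(3 16 14 8 12 15)| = 6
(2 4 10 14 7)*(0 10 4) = [10, 1, 0, 3, 4, 5, 6, 2, 8, 9, 14, 11, 12, 13, 7] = (0 10 14 7 2)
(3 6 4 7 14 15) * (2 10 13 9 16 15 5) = [0, 1, 10, 6, 7, 2, 4, 14, 8, 16, 13, 11, 12, 9, 5, 3, 15] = (2 10 13 9 16 15 3 6 4 7 14 5)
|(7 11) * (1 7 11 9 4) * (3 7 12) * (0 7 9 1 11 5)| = |(0 7 1 12 3 9 4 11 5)| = 9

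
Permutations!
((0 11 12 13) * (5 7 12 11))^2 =((0 5 7 12 13))^2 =(0 7 13 5 12)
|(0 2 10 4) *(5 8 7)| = 12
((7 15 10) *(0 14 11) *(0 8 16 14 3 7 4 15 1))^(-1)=(0 1 7 3)(4 10 15)(8 11 14 16)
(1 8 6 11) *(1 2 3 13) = (1 8 6 11 2 3 13) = [0, 8, 3, 13, 4, 5, 11, 7, 6, 9, 10, 2, 12, 1]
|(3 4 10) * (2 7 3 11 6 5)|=|(2 7 3 4 10 11 6 5)|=8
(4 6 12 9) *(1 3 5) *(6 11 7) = (1 3 5)(4 11 7 6 12 9) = [0, 3, 2, 5, 11, 1, 12, 6, 8, 4, 10, 7, 9]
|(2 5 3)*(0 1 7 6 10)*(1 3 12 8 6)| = 8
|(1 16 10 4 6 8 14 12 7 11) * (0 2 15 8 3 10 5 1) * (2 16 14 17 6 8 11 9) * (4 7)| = |(0 16 5 1 14 12 4 8 17 6 3 10 7 9 2 15 11)| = 17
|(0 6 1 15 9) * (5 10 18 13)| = |(0 6 1 15 9)(5 10 18 13)| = 20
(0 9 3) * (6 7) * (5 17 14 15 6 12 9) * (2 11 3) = (0 5 17 14 15 6 7 12 9 2 11 3) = [5, 1, 11, 0, 4, 17, 7, 12, 8, 2, 10, 3, 9, 13, 15, 6, 16, 14]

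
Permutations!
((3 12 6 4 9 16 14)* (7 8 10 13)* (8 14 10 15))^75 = (3 16)(4 7)(6 13)(8 15)(9 14)(10 12)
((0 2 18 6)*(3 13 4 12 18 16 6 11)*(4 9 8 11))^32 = (3 9 11 13 8)(4 18 12)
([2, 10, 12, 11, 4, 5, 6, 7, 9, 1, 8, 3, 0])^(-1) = [12, 9, 0, 11, 4, 5, 6, 7, 10, 8, 1, 3, 2]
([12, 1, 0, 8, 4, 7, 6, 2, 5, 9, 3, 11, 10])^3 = (0 3 7 12 8 2 10 5)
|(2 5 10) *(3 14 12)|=|(2 5 10)(3 14 12)|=3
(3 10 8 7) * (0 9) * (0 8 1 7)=(0 9 8)(1 7 3 10)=[9, 7, 2, 10, 4, 5, 6, 3, 0, 8, 1]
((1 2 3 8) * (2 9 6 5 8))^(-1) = (1 8 5 6 9)(2 3)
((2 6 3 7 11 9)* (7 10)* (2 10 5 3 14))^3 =(14)(3 5)(7 10 9 11)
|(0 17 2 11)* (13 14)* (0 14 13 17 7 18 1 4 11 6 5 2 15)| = |(0 7 18 1 4 11 14 17 15)(2 6 5)| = 9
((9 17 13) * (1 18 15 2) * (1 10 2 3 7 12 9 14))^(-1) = (1 14 13 17 9 12 7 3 15 18)(2 10)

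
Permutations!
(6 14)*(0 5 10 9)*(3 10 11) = (0 5 11 3 10 9)(6 14) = [5, 1, 2, 10, 4, 11, 14, 7, 8, 0, 9, 3, 12, 13, 6]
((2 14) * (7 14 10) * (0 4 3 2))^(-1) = (0 14 7 10 2 3 4)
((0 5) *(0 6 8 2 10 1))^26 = (0 10 8 5 1 2 6)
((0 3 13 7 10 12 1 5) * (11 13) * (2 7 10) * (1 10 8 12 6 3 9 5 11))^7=((0 9 5)(1 11 13 8 12 10 6 3)(2 7))^7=(0 9 5)(1 3 6 10 12 8 13 11)(2 7)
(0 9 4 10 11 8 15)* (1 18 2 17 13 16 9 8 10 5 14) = (0 8 15)(1 18 2 17 13 16 9 4 5 14)(10 11) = [8, 18, 17, 3, 5, 14, 6, 7, 15, 4, 11, 10, 12, 16, 1, 0, 9, 13, 2]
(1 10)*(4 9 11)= [0, 10, 2, 3, 9, 5, 6, 7, 8, 11, 1, 4]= (1 10)(4 9 11)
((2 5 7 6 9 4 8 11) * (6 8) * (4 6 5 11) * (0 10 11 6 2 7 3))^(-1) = ((0 10 11 7 8 4 5 3)(2 6 9))^(-1) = (0 3 5 4 8 7 11 10)(2 9 6)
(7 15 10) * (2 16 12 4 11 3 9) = [0, 1, 16, 9, 11, 5, 6, 15, 8, 2, 7, 3, 4, 13, 14, 10, 12] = (2 16 12 4 11 3 9)(7 15 10)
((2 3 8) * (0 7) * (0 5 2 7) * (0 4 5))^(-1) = ((0 4 5 2 3 8 7))^(-1) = (0 7 8 3 2 5 4)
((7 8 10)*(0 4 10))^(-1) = ((0 4 10 7 8))^(-1) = (0 8 7 10 4)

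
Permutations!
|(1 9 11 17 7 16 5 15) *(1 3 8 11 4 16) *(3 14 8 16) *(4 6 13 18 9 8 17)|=44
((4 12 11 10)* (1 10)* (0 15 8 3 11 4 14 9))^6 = ((0 15 8 3 11 1 10 14 9)(4 12))^6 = (0 10 3)(1 8 9)(11 15 14)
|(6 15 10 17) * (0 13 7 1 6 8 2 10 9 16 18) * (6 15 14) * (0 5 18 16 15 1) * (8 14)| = 6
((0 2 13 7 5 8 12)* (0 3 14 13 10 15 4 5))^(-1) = (0 7 13 14 3 12 8 5 4 15 10 2)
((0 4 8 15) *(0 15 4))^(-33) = (15)(4 8)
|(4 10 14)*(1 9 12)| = |(1 9 12)(4 10 14)| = 3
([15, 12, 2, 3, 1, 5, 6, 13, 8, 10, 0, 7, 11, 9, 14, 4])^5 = [11, 9, 2, 3, 13, 5, 6, 15, 8, 1, 12, 0, 10, 4, 14, 7]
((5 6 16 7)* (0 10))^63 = ((0 10)(5 6 16 7))^63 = (0 10)(5 7 16 6)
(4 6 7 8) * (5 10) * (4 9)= (4 6 7 8 9)(5 10)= [0, 1, 2, 3, 6, 10, 7, 8, 9, 4, 5]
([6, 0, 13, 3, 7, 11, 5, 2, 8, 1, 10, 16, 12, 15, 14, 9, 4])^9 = [15, 13, 16, 3, 5, 1, 9, 11, 8, 2, 10, 0, 12, 4, 14, 7, 6]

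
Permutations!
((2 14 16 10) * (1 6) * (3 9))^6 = (2 16)(10 14)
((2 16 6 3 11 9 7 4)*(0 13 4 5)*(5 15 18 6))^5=((0 13 4 2 16 5)(3 11 9 7 15 18 6))^5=(0 5 16 2 4 13)(3 18 7 11 6 15 9)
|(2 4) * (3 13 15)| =|(2 4)(3 13 15)| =6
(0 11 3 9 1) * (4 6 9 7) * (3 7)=[11, 0, 2, 3, 6, 5, 9, 4, 8, 1, 10, 7]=(0 11 7 4 6 9 1)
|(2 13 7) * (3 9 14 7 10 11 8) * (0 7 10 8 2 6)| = |(0 7 6)(2 13 8 3 9 14 10 11)| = 24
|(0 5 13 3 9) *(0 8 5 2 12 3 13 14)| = |(0 2 12 3 9 8 5 14)| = 8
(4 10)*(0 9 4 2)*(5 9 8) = [8, 1, 0, 3, 10, 9, 6, 7, 5, 4, 2] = (0 8 5 9 4 10 2)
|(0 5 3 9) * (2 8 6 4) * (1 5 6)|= |(0 6 4 2 8 1 5 3 9)|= 9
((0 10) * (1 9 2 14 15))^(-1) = (0 10)(1 15 14 2 9)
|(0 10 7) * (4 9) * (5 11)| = 6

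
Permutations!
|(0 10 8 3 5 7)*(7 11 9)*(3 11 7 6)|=9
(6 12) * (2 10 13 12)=(2 10 13 12 6)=[0, 1, 10, 3, 4, 5, 2, 7, 8, 9, 13, 11, 6, 12]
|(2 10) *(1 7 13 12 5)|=10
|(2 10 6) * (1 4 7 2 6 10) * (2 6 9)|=|(10)(1 4 7 6 9 2)|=6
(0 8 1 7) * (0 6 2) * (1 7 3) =(0 8 7 6 2)(1 3) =[8, 3, 0, 1, 4, 5, 2, 6, 7]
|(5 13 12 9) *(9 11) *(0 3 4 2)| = 20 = |(0 3 4 2)(5 13 12 11 9)|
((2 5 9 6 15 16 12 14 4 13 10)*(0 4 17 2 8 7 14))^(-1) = ((0 4 13 10 8 7 14 17 2 5 9 6 15 16 12))^(-1) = (0 12 16 15 6 9 5 2 17 14 7 8 10 13 4)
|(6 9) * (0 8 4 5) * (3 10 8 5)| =4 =|(0 5)(3 10 8 4)(6 9)|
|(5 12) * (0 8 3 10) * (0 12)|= 6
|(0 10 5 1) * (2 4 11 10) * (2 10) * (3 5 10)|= |(0 3 5 1)(2 4 11)|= 12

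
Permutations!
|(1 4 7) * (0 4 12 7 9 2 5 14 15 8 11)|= |(0 4 9 2 5 14 15 8 11)(1 12 7)|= 9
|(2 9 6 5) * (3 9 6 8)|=|(2 6 5)(3 9 8)|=3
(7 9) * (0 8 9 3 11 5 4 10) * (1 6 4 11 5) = (0 8 9 7 3 5 11 1 6 4 10) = [8, 6, 2, 5, 10, 11, 4, 3, 9, 7, 0, 1]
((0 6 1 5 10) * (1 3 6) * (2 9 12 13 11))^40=((0 1 5 10)(2 9 12 13 11)(3 6))^40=(13)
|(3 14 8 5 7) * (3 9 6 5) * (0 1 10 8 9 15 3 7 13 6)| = 9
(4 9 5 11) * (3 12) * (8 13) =[0, 1, 2, 12, 9, 11, 6, 7, 13, 5, 10, 4, 3, 8] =(3 12)(4 9 5 11)(8 13)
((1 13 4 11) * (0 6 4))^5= (0 13 1 11 4 6)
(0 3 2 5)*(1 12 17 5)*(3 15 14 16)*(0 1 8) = [15, 12, 8, 2, 4, 1, 6, 7, 0, 9, 10, 11, 17, 13, 16, 14, 3, 5] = (0 15 14 16 3 2 8)(1 12 17 5)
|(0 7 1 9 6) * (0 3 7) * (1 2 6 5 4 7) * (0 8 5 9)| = |(9)(0 8 5 4 7 2 6 3 1)| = 9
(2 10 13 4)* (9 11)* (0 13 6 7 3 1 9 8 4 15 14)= (0 13 15 14)(1 9 11 8 4 2 10 6 7 3)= [13, 9, 10, 1, 2, 5, 7, 3, 4, 11, 6, 8, 12, 15, 0, 14]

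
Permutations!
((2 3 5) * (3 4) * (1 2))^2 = (1 4 5 2 3)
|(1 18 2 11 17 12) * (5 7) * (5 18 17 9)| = 6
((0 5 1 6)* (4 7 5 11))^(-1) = (0 6 1 5 7 4 11)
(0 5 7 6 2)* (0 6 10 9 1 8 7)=(0 5)(1 8 7 10 9)(2 6)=[5, 8, 6, 3, 4, 0, 2, 10, 7, 1, 9]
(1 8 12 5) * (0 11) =[11, 8, 2, 3, 4, 1, 6, 7, 12, 9, 10, 0, 5] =(0 11)(1 8 12 5)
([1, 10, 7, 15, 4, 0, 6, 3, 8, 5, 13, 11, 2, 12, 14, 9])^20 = (0 9 3 2 13 1 5 15 7 12 10)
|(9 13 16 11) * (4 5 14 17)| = 4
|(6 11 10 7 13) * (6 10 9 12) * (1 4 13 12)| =9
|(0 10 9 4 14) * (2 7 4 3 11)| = 9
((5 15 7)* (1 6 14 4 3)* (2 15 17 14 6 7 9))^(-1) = (1 3 4 14 17 5 7)(2 9 15)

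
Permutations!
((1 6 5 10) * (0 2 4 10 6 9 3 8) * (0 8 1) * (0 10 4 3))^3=(10)(0 1 2 9 3)(5 6)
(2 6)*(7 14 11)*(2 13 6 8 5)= [0, 1, 8, 3, 4, 2, 13, 14, 5, 9, 10, 7, 12, 6, 11]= (2 8 5)(6 13)(7 14 11)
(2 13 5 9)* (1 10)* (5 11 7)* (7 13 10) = (1 7 5 9 2 10)(11 13) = [0, 7, 10, 3, 4, 9, 6, 5, 8, 2, 1, 13, 12, 11]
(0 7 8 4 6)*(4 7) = [4, 1, 2, 3, 6, 5, 0, 8, 7] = (0 4 6)(7 8)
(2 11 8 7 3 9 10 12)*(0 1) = (0 1)(2 11 8 7 3 9 10 12) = [1, 0, 11, 9, 4, 5, 6, 3, 7, 10, 12, 8, 2]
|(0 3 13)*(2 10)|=6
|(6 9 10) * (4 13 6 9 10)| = |(4 13 6 10 9)| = 5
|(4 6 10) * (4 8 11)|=5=|(4 6 10 8 11)|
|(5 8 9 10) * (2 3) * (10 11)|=10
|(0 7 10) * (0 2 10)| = 2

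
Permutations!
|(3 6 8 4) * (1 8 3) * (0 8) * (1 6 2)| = |(0 8 4 6 3 2 1)| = 7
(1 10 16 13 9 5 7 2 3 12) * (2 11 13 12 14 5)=(1 10 16 12)(2 3 14 5 7 11 13 9)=[0, 10, 3, 14, 4, 7, 6, 11, 8, 2, 16, 13, 1, 9, 5, 15, 12]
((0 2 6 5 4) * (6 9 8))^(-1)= (0 4 5 6 8 9 2)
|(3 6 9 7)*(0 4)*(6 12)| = 10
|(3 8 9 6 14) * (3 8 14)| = |(3 14 8 9 6)| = 5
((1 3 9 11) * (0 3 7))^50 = ((0 3 9 11 1 7))^50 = (0 9 1)(3 11 7)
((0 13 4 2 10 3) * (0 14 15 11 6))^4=(0 10 11 4 14)(2 15 13 3 6)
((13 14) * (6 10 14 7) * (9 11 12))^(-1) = (6 7 13 14 10)(9 12 11) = ((6 10 14 13 7)(9 11 12))^(-1)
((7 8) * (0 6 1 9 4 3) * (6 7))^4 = (0 1)(3 6)(4 8)(7 9)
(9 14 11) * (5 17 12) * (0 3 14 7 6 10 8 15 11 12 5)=(0 3 14 12)(5 17)(6 10 8 15 11 9 7)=[3, 1, 2, 14, 4, 17, 10, 6, 15, 7, 8, 9, 0, 13, 12, 11, 16, 5]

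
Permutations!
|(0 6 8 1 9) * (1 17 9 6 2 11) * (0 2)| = |(1 6 8 17 9 2 11)| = 7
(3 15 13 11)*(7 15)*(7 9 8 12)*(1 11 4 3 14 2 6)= (1 11 14 2 6)(3 9 8 12 7 15 13 4)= [0, 11, 6, 9, 3, 5, 1, 15, 12, 8, 10, 14, 7, 4, 2, 13]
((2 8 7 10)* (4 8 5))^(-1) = ((2 5 4 8 7 10))^(-1) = (2 10 7 8 4 5)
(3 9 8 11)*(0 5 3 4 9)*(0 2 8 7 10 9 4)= (0 5 3 2 8 11)(7 10 9)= [5, 1, 8, 2, 4, 3, 6, 10, 11, 7, 9, 0]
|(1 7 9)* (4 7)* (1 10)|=5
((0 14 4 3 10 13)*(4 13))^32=((0 14 13)(3 10 4))^32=(0 13 14)(3 4 10)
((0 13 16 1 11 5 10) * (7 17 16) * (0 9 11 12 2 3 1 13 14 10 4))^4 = (17)(0 11 14 5 10 4 9)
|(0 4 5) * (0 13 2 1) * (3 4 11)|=|(0 11 3 4 5 13 2 1)|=8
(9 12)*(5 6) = [0, 1, 2, 3, 4, 6, 5, 7, 8, 12, 10, 11, 9] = (5 6)(9 12)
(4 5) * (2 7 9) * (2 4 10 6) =[0, 1, 7, 3, 5, 10, 2, 9, 8, 4, 6] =(2 7 9 4 5 10 6)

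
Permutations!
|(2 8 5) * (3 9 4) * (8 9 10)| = |(2 9 4 3 10 8 5)| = 7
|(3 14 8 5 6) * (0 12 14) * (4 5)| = |(0 12 14 8 4 5 6 3)| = 8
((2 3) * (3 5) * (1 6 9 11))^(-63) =(1 6 9 11)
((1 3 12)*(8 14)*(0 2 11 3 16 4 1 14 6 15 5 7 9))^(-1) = (0 9 7 5 15 6 8 14 12 3 11 2)(1 4 16)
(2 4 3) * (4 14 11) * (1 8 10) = [0, 8, 14, 2, 3, 5, 6, 7, 10, 9, 1, 4, 12, 13, 11] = (1 8 10)(2 14 11 4 3)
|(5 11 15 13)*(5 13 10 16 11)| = |(10 16 11 15)| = 4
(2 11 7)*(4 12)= (2 11 7)(4 12)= [0, 1, 11, 3, 12, 5, 6, 2, 8, 9, 10, 7, 4]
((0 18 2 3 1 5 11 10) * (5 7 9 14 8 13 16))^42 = (18)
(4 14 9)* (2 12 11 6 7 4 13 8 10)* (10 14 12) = (2 10)(4 12 11 6 7)(8 14 9 13) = [0, 1, 10, 3, 12, 5, 7, 4, 14, 13, 2, 6, 11, 8, 9]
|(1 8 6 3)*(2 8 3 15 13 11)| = 6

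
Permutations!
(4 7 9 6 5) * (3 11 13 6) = [0, 1, 2, 11, 7, 4, 5, 9, 8, 3, 10, 13, 12, 6] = (3 11 13 6 5 4 7 9)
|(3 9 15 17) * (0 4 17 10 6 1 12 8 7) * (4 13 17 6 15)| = |(0 13 17 3 9 4 6 1 12 8 7)(10 15)| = 22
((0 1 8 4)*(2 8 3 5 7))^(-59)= ((0 1 3 5 7 2 8 4))^(-59)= (0 2 3 4 7 1 8 5)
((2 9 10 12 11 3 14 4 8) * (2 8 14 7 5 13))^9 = ((2 9 10 12 11 3 7 5 13)(4 14))^9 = (4 14)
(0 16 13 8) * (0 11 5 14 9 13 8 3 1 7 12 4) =[16, 7, 2, 1, 0, 14, 6, 12, 11, 13, 10, 5, 4, 3, 9, 15, 8] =(0 16 8 11 5 14 9 13 3 1 7 12 4)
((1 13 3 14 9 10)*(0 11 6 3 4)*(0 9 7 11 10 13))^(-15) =(14)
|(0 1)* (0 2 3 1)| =|(1 2 3)| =3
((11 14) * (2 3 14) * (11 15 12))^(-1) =(2 11 12 15 14 3)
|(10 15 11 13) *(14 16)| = 4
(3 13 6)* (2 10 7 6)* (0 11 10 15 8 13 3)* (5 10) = [11, 1, 15, 3, 4, 10, 0, 6, 13, 9, 7, 5, 12, 2, 14, 8] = (0 11 5 10 7 6)(2 15 8 13)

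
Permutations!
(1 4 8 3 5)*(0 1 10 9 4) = [1, 0, 2, 5, 8, 10, 6, 7, 3, 4, 9] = (0 1)(3 5 10 9 4 8)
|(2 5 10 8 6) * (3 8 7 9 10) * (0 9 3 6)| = 6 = |(0 9 10 7 3 8)(2 5 6)|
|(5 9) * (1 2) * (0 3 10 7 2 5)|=|(0 3 10 7 2 1 5 9)|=8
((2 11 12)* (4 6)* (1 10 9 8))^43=((1 10 9 8)(2 11 12)(4 6))^43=(1 8 9 10)(2 11 12)(4 6)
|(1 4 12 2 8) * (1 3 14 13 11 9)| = |(1 4 12 2 8 3 14 13 11 9)| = 10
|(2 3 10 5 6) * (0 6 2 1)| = |(0 6 1)(2 3 10 5)| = 12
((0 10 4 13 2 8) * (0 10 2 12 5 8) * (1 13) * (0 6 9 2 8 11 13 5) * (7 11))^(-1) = ((0 8 10 4 1 5 7 11 13 12)(2 6 9))^(-1) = (0 12 13 11 7 5 1 4 10 8)(2 9 6)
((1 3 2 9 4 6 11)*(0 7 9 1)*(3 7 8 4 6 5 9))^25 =((0 8 4 5 9 6 11)(1 7 3 2))^25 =(0 9 8 6 4 11 5)(1 7 3 2)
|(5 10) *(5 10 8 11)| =|(5 8 11)| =3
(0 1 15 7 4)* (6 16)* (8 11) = [1, 15, 2, 3, 0, 5, 16, 4, 11, 9, 10, 8, 12, 13, 14, 7, 6] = (0 1 15 7 4)(6 16)(8 11)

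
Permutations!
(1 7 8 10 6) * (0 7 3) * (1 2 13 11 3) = (0 7 8 10 6 2 13 11 3) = [7, 1, 13, 0, 4, 5, 2, 8, 10, 9, 6, 3, 12, 11]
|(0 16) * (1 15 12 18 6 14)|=6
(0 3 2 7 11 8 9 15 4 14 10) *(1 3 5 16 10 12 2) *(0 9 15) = (0 5 16 10 9)(1 3)(2 7 11 8 15 4 14 12) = [5, 3, 7, 1, 14, 16, 6, 11, 15, 0, 9, 8, 2, 13, 12, 4, 10]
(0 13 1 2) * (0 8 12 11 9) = [13, 2, 8, 3, 4, 5, 6, 7, 12, 0, 10, 9, 11, 1] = (0 13 1 2 8 12 11 9)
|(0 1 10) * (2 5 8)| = 3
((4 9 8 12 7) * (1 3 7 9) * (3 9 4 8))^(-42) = ((1 9 3 7 8 12 4))^(-42) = (12)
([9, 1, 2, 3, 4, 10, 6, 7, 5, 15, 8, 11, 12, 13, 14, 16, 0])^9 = (0 9 15 16)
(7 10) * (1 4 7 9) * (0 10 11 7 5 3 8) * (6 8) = (0 10 9 1 4 5 3 6 8)(7 11) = [10, 4, 2, 6, 5, 3, 8, 11, 0, 1, 9, 7]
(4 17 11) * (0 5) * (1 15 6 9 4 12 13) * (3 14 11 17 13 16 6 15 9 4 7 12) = (17)(0 5)(1 9 7 12 16 6 4 13)(3 14 11) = [5, 9, 2, 14, 13, 0, 4, 12, 8, 7, 10, 3, 16, 1, 11, 15, 6, 17]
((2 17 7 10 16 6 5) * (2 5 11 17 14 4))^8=((2 14 4)(6 11 17 7 10 16))^8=(2 4 14)(6 17 10)(7 16 11)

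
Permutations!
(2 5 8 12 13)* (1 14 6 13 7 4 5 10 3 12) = (1 14 6 13 2 10 3 12 7 4 5 8) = [0, 14, 10, 12, 5, 8, 13, 4, 1, 9, 3, 11, 7, 2, 6]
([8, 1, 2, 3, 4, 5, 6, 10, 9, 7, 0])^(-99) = [8, 1, 2, 3, 4, 5, 6, 10, 9, 7, 0]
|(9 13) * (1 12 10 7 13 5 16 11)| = 9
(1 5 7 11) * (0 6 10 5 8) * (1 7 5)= (0 6 10 1 8)(7 11)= [6, 8, 2, 3, 4, 5, 10, 11, 0, 9, 1, 7]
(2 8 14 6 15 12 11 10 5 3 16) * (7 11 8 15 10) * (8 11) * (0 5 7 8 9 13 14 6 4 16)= (0 5 3)(2 15 12 11 8 6 10 7 9 13 14 4 16)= [5, 1, 15, 0, 16, 3, 10, 9, 6, 13, 7, 8, 11, 14, 4, 12, 2]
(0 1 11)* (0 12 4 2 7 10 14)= (0 1 11 12 4 2 7 10 14)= [1, 11, 7, 3, 2, 5, 6, 10, 8, 9, 14, 12, 4, 13, 0]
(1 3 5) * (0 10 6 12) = (0 10 6 12)(1 3 5) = [10, 3, 2, 5, 4, 1, 12, 7, 8, 9, 6, 11, 0]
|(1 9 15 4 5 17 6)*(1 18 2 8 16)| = |(1 9 15 4 5 17 6 18 2 8 16)| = 11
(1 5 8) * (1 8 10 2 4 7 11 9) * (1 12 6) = (1 5 10 2 4 7 11 9 12 6) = [0, 5, 4, 3, 7, 10, 1, 11, 8, 12, 2, 9, 6]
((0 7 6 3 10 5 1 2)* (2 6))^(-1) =((0 7 2)(1 6 3 10 5))^(-1) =(0 2 7)(1 5 10 3 6)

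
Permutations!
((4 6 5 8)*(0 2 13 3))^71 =(0 3 13 2)(4 8 5 6)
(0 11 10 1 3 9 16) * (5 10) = (0 11 5 10 1 3 9 16) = [11, 3, 2, 9, 4, 10, 6, 7, 8, 16, 1, 5, 12, 13, 14, 15, 0]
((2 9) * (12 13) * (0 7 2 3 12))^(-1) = ((0 7 2 9 3 12 13))^(-1) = (0 13 12 3 9 2 7)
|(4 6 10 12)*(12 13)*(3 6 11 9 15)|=9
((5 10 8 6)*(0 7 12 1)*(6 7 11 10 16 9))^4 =(16)(0 7 11 12 10 1 8)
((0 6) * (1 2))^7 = ((0 6)(1 2))^7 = (0 6)(1 2)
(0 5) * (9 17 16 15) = [5, 1, 2, 3, 4, 0, 6, 7, 8, 17, 10, 11, 12, 13, 14, 9, 15, 16] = (0 5)(9 17 16 15)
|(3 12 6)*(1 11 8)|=|(1 11 8)(3 12 6)|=3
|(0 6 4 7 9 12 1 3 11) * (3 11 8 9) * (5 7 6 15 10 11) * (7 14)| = |(0 15 10 11)(1 5 14 7 3 8 9 12)(4 6)| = 8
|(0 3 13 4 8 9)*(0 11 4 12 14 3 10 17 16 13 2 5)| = 20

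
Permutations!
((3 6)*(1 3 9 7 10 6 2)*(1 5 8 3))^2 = (2 8)(3 5)(6 7)(9 10)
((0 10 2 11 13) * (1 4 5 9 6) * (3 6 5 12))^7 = (0 2 13 10 11)(1 12 6 4 3)(5 9)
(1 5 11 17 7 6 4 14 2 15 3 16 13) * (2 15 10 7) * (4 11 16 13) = (1 5 16 4 14 15 3 13)(2 10 7 6 11 17) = [0, 5, 10, 13, 14, 16, 11, 6, 8, 9, 7, 17, 12, 1, 15, 3, 4, 2]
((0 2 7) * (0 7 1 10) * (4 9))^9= (0 2 1 10)(4 9)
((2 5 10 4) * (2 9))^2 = (2 10 9 5 4)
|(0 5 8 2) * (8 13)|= 5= |(0 5 13 8 2)|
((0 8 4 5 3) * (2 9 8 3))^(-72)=(2 4 9 5 8)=((0 3)(2 9 8 4 5))^(-72)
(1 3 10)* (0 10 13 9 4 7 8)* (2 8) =(0 10 1 3 13 9 4 7 2 8) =[10, 3, 8, 13, 7, 5, 6, 2, 0, 4, 1, 11, 12, 9]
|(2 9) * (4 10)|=|(2 9)(4 10)|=2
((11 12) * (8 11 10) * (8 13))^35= ((8 11 12 10 13))^35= (13)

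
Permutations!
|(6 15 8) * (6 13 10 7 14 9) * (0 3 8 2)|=|(0 3 8 13 10 7 14 9 6 15 2)|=11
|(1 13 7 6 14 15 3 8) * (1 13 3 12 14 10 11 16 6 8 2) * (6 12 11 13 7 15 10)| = 42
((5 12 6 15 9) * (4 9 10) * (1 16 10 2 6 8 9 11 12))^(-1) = (1 5 9 8 12 11 4 10 16)(2 15 6)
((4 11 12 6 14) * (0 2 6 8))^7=(0 8 12 11 4 14 6 2)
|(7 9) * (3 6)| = 2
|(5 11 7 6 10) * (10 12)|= |(5 11 7 6 12 10)|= 6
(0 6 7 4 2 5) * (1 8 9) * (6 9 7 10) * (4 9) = (0 4 2 5)(1 8 7 9)(6 10) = [4, 8, 5, 3, 2, 0, 10, 9, 7, 1, 6]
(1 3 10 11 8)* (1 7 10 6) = (1 3 6)(7 10 11 8) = [0, 3, 2, 6, 4, 5, 1, 10, 7, 9, 11, 8]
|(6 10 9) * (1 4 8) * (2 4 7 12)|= 6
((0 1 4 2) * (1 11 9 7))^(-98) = (11)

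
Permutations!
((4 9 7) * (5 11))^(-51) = (5 11)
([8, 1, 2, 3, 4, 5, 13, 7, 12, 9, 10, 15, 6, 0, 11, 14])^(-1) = [13, 1, 2, 3, 4, 5, 12, 7, 0, 9, 10, 14, 8, 6, 15, 11]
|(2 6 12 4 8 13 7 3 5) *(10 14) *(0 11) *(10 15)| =|(0 11)(2 6 12 4 8 13 7 3 5)(10 14 15)| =18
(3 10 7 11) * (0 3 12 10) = (0 3)(7 11 12 10) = [3, 1, 2, 0, 4, 5, 6, 11, 8, 9, 7, 12, 10]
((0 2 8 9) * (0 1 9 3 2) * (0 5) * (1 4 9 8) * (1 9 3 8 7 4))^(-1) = (0 5)(1 9 2 3 4 7)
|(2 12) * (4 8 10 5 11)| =10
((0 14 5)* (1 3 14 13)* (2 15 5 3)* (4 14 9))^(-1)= (0 5 15 2 1 13)(3 14 4 9)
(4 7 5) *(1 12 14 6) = [0, 12, 2, 3, 7, 4, 1, 5, 8, 9, 10, 11, 14, 13, 6] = (1 12 14 6)(4 7 5)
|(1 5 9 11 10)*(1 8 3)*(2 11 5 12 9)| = 9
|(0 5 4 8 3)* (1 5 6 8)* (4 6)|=7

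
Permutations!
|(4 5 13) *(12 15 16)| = 3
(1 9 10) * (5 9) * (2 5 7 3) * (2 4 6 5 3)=(1 7 2 3 4 6 5 9 10)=[0, 7, 3, 4, 6, 9, 5, 2, 8, 10, 1]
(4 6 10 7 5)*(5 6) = (4 5)(6 10 7) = [0, 1, 2, 3, 5, 4, 10, 6, 8, 9, 7]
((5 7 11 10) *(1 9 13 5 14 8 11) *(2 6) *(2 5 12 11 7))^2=((1 9 13 12 11 10 14 8 7)(2 6 5))^2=(1 13 11 14 7 9 12 10 8)(2 5 6)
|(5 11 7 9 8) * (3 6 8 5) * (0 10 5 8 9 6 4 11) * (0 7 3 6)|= |(0 10 5 7)(3 4 11)(6 9 8)|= 12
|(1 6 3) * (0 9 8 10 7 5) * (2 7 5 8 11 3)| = |(0 9 11 3 1 6 2 7 8 10 5)| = 11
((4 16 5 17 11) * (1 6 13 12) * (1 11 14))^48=(1 17 16 11 13)(4 12 6 14 5)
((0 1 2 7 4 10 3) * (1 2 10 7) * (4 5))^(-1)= ((0 2 1 10 3)(4 7 5))^(-1)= (0 3 10 1 2)(4 5 7)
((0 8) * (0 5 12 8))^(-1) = (5 8 12) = ((5 12 8))^(-1)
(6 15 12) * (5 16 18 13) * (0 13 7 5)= (0 13)(5 16 18 7)(6 15 12)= [13, 1, 2, 3, 4, 16, 15, 5, 8, 9, 10, 11, 6, 0, 14, 12, 18, 17, 7]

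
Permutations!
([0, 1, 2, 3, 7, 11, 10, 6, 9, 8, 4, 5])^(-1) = (4 10 6 7)(5 11)(8 9)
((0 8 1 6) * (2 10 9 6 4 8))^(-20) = ((0 2 10 9 6)(1 4 8))^(-20) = (10)(1 4 8)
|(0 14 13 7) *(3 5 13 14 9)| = |(14)(0 9 3 5 13 7)| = 6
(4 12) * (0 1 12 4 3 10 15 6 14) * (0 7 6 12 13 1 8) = [8, 13, 2, 10, 4, 5, 14, 6, 0, 9, 15, 11, 3, 1, 7, 12] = (0 8)(1 13)(3 10 15 12)(6 14 7)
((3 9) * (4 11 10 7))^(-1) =((3 9)(4 11 10 7))^(-1) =(3 9)(4 7 10 11)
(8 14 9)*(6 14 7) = (6 14 9 8 7) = [0, 1, 2, 3, 4, 5, 14, 6, 7, 8, 10, 11, 12, 13, 9]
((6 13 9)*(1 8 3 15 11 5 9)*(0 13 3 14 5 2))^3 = ((0 13 1 8 14 5 9 6 3 15 11 2))^3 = (0 8 9 15)(1 5 3 2)(6 11 13 14)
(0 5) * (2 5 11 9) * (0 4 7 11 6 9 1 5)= (0 6 9 2)(1 5 4 7 11)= [6, 5, 0, 3, 7, 4, 9, 11, 8, 2, 10, 1]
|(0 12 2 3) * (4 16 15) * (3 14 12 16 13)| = 6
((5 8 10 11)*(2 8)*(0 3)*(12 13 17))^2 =(2 10 5 8 11)(12 17 13)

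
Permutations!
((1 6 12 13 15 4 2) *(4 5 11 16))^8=(1 4 11 15 12)(2 16 5 13 6)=((1 6 12 13 15 5 11 16 4 2))^8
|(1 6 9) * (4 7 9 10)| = |(1 6 10 4 7 9)| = 6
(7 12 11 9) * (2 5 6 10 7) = (2 5 6 10 7 12 11 9) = [0, 1, 5, 3, 4, 6, 10, 12, 8, 2, 7, 9, 11]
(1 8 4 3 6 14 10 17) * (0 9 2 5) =(0 9 2 5)(1 8 4 3 6 14 10 17) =[9, 8, 5, 6, 3, 0, 14, 7, 4, 2, 17, 11, 12, 13, 10, 15, 16, 1]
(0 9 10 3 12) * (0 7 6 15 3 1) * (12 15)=(0 9 10 1)(3 15)(6 12 7)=[9, 0, 2, 15, 4, 5, 12, 6, 8, 10, 1, 11, 7, 13, 14, 3]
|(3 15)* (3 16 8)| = 4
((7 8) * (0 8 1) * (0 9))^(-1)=(0 9 1 7 8)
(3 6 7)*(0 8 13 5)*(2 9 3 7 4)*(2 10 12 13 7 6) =(0 8 7 6 4 10 12 13 5)(2 9 3) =[8, 1, 9, 2, 10, 0, 4, 6, 7, 3, 12, 11, 13, 5]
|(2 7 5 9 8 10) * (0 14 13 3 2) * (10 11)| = 11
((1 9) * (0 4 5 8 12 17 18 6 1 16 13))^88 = (0 12 1)(4 17 9)(5 18 16)(6 13 8)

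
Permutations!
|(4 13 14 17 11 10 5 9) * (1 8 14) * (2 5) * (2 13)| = 28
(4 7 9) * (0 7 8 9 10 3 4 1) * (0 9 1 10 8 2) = (0 7 8 1 9 10 3 4 2) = [7, 9, 0, 4, 2, 5, 6, 8, 1, 10, 3]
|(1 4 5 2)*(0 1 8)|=6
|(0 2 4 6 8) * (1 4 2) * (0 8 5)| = |(8)(0 1 4 6 5)| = 5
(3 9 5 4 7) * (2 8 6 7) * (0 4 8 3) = (0 4 2 3 9 5 8 6 7) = [4, 1, 3, 9, 2, 8, 7, 0, 6, 5]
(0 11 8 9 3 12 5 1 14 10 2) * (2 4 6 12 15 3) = (0 11 8 9 2)(1 14 10 4 6 12 5)(3 15) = [11, 14, 0, 15, 6, 1, 12, 7, 9, 2, 4, 8, 5, 13, 10, 3]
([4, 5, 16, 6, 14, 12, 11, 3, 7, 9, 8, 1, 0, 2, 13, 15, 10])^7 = (0 8 12 10 5 16 1 2 11 13 6 14 3 4 7)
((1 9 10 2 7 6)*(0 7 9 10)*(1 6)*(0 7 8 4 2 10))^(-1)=(10)(0 1 7 9 2 4 8)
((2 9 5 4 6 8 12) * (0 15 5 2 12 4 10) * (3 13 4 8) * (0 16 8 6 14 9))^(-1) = ((0 15 5 10 16 8 6 3 13 4 14 9 2))^(-1) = (0 2 9 14 4 13 3 6 8 16 10 5 15)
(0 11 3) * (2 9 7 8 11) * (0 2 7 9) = [7, 1, 0, 2, 4, 5, 6, 8, 11, 9, 10, 3] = (0 7 8 11 3 2)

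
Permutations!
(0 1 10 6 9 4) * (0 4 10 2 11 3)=[1, 2, 11, 0, 4, 5, 9, 7, 8, 10, 6, 3]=(0 1 2 11 3)(6 9 10)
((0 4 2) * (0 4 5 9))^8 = (0 9 5)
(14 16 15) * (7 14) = (7 14 16 15) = [0, 1, 2, 3, 4, 5, 6, 14, 8, 9, 10, 11, 12, 13, 16, 7, 15]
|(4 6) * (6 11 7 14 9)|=|(4 11 7 14 9 6)|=6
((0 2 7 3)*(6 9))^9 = ((0 2 7 3)(6 9))^9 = (0 2 7 3)(6 9)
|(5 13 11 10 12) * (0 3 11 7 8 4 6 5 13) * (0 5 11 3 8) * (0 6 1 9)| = |(0 8 4 1 9)(6 11 10 12 13 7)| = 30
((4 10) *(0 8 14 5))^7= ((0 8 14 5)(4 10))^7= (0 5 14 8)(4 10)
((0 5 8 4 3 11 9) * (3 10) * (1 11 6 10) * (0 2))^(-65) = ((0 5 8 4 1 11 9 2)(3 6 10))^(-65) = (0 2 9 11 1 4 8 5)(3 6 10)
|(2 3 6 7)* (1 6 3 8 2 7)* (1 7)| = |(1 6 7)(2 8)| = 6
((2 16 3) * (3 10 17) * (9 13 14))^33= ((2 16 10 17 3)(9 13 14))^33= (2 17 16 3 10)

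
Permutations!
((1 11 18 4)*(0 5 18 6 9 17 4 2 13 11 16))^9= ((0 5 18 2 13 11 6 9 17 4 1 16))^9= (0 4 6 2)(1 9 13 5)(11 18 16 17)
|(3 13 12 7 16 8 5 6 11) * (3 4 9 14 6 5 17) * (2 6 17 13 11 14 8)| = 13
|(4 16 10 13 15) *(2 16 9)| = |(2 16 10 13 15 4 9)| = 7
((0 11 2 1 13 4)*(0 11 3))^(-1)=(0 3)(1 2 11 4 13)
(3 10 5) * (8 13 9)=(3 10 5)(8 13 9)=[0, 1, 2, 10, 4, 3, 6, 7, 13, 8, 5, 11, 12, 9]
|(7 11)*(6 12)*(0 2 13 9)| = |(0 2 13 9)(6 12)(7 11)| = 4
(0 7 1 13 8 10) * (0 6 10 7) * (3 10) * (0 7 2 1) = (0 7)(1 13 8 2)(3 10 6) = [7, 13, 1, 10, 4, 5, 3, 0, 2, 9, 6, 11, 12, 8]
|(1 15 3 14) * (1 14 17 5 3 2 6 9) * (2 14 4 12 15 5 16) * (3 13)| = 36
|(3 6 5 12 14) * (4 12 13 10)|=8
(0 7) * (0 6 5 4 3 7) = (3 7 6 5 4) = [0, 1, 2, 7, 3, 4, 5, 6]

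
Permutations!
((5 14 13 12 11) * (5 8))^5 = ((5 14 13 12 11 8))^5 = (5 8 11 12 13 14)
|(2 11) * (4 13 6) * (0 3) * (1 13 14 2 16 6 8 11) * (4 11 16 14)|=8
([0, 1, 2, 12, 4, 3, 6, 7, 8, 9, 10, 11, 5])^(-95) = [0, 1, 2, 12, 4, 3, 6, 7, 8, 9, 10, 11, 5]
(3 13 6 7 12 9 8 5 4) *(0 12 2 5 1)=(0 12 9 8 1)(2 5 4 3 13 6 7)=[12, 0, 5, 13, 3, 4, 7, 2, 1, 8, 10, 11, 9, 6]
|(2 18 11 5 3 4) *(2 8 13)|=8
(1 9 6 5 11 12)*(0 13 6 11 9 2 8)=(0 13 6 5 9 11 12 1 2 8)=[13, 2, 8, 3, 4, 9, 5, 7, 0, 11, 10, 12, 1, 6]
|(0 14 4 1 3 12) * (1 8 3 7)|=|(0 14 4 8 3 12)(1 7)|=6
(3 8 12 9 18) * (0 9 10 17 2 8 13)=(0 9 18 3 13)(2 8 12 10 17)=[9, 1, 8, 13, 4, 5, 6, 7, 12, 18, 17, 11, 10, 0, 14, 15, 16, 2, 3]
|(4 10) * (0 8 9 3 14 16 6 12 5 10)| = 11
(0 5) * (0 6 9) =(0 5 6 9) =[5, 1, 2, 3, 4, 6, 9, 7, 8, 0]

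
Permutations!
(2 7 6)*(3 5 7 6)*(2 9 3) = (2 6 9 3 5 7) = [0, 1, 6, 5, 4, 7, 9, 2, 8, 3]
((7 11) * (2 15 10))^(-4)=(2 10 15)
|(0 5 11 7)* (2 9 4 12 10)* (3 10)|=12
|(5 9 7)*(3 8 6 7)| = |(3 8 6 7 5 9)| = 6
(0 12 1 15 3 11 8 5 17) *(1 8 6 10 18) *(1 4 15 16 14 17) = (0 12 8 5 1 16 14 17)(3 11 6 10 18 4 15) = [12, 16, 2, 11, 15, 1, 10, 7, 5, 9, 18, 6, 8, 13, 17, 3, 14, 0, 4]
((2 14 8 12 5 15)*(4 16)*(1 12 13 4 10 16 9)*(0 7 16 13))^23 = ((0 7 16 10 13 4 9 1 12 5 15 2 14 8))^23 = (0 5 13 8 12 10 14 1 16 2 9 7 15 4)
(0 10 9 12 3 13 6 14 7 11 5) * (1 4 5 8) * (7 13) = [10, 4, 2, 7, 5, 0, 14, 11, 1, 12, 9, 8, 3, 6, 13] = (0 10 9 12 3 7 11 8 1 4 5)(6 14 13)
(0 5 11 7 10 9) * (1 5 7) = (0 7 10 9)(1 5 11) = [7, 5, 2, 3, 4, 11, 6, 10, 8, 0, 9, 1]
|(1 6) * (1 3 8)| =|(1 6 3 8)| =4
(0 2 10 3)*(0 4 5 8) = (0 2 10 3 4 5 8) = [2, 1, 10, 4, 5, 8, 6, 7, 0, 9, 3]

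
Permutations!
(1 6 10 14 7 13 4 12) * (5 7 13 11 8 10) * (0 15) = (0 15)(1 6 5 7 11 8 10 14 13 4 12) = [15, 6, 2, 3, 12, 7, 5, 11, 10, 9, 14, 8, 1, 4, 13, 0]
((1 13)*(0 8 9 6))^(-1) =(0 6 9 8)(1 13)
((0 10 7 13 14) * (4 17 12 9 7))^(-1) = ((0 10 4 17 12 9 7 13 14))^(-1) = (0 14 13 7 9 12 17 4 10)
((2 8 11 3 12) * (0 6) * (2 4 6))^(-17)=(0 6 4 12 3 11 8 2)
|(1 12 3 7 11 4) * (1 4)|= |(1 12 3 7 11)|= 5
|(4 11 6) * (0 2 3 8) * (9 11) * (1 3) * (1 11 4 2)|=12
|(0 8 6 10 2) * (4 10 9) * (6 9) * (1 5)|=6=|(0 8 9 4 10 2)(1 5)|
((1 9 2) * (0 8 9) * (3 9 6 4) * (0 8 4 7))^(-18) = (9)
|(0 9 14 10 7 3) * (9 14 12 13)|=|(0 14 10 7 3)(9 12 13)|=15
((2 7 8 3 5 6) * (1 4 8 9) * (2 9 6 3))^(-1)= ((1 4 8 2 7 6 9)(3 5))^(-1)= (1 9 6 7 2 8 4)(3 5)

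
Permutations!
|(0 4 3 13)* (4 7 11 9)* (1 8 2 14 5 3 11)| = 9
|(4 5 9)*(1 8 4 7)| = 6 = |(1 8 4 5 9 7)|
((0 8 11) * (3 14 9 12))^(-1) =((0 8 11)(3 14 9 12))^(-1) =(0 11 8)(3 12 9 14)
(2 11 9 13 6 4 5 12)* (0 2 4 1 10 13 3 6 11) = (0 2)(1 10 13 11 9 3 6)(4 5 12) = [2, 10, 0, 6, 5, 12, 1, 7, 8, 3, 13, 9, 4, 11]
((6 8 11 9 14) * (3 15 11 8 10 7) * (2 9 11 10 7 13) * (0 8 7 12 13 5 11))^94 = ((0 8 7 3 15 10 5 11)(2 9 14 6 12 13))^94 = (0 5 15 7)(2 12 14)(3 8 11 10)(6 9 13)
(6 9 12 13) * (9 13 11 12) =(6 13)(11 12) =[0, 1, 2, 3, 4, 5, 13, 7, 8, 9, 10, 12, 11, 6]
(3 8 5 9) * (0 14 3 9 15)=(0 14 3 8 5 15)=[14, 1, 2, 8, 4, 15, 6, 7, 5, 9, 10, 11, 12, 13, 3, 0]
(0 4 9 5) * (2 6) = (0 4 9 5)(2 6) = [4, 1, 6, 3, 9, 0, 2, 7, 8, 5]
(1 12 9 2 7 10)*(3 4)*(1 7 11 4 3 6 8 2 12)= (2 11 4 6 8)(7 10)(9 12)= [0, 1, 11, 3, 6, 5, 8, 10, 2, 12, 7, 4, 9]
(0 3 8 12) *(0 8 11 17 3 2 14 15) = (0 2 14 15)(3 11 17)(8 12) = [2, 1, 14, 11, 4, 5, 6, 7, 12, 9, 10, 17, 8, 13, 15, 0, 16, 3]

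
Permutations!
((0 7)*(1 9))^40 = ((0 7)(1 9))^40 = (9)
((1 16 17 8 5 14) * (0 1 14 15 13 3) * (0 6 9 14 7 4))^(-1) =((0 1 16 17 8 5 15 13 3 6 9 14 7 4))^(-1) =(0 4 7 14 9 6 3 13 15 5 8 17 16 1)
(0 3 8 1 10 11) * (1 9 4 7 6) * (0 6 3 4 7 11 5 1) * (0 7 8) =[4, 10, 2, 0, 11, 1, 7, 3, 9, 8, 5, 6] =(0 4 11 6 7 3)(1 10 5)(8 9)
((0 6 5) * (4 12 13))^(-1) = ((0 6 5)(4 12 13))^(-1) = (0 5 6)(4 13 12)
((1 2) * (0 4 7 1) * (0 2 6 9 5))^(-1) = (0 5 9 6 1 7 4) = ((0 4 7 1 6 9 5))^(-1)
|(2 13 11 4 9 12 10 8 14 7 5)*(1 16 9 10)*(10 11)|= 28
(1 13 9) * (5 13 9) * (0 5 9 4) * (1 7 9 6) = [5, 4, 2, 3, 0, 13, 1, 9, 8, 7, 10, 11, 12, 6] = (0 5 13 6 1 4)(7 9)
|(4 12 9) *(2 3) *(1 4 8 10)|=|(1 4 12 9 8 10)(2 3)|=6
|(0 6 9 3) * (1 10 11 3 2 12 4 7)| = |(0 6 9 2 12 4 7 1 10 11 3)| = 11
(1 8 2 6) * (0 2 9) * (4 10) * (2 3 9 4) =[3, 8, 6, 9, 10, 5, 1, 7, 4, 0, 2] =(0 3 9)(1 8 4 10 2 6)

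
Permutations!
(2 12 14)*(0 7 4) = (0 7 4)(2 12 14) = [7, 1, 12, 3, 0, 5, 6, 4, 8, 9, 10, 11, 14, 13, 2]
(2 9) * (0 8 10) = (0 8 10)(2 9) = [8, 1, 9, 3, 4, 5, 6, 7, 10, 2, 0]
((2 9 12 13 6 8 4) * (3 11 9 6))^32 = (3 9 13 11 12)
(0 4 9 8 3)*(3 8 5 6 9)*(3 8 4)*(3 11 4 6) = (0 11 4 8 6 9 5 3) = [11, 1, 2, 0, 8, 3, 9, 7, 6, 5, 10, 4]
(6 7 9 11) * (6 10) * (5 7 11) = (5 7 9)(6 11 10) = [0, 1, 2, 3, 4, 7, 11, 9, 8, 5, 6, 10]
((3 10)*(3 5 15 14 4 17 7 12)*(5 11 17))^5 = (3 12 7 17 11 10)(4 5 15 14)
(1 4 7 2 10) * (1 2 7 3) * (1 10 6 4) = (2 6 4 3 10) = [0, 1, 6, 10, 3, 5, 4, 7, 8, 9, 2]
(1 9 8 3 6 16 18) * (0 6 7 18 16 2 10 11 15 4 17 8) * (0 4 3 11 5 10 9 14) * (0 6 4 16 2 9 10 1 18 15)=[4, 14, 10, 7, 17, 1, 9, 15, 11, 16, 5, 0, 12, 13, 6, 3, 2, 8, 18]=(18)(0 4 17 8 11)(1 14 6 9 16 2 10 5)(3 7 15)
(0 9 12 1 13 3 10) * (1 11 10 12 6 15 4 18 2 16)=[9, 13, 16, 12, 18, 5, 15, 7, 8, 6, 0, 10, 11, 3, 14, 4, 1, 17, 2]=(0 9 6 15 4 18 2 16 1 13 3 12 11 10)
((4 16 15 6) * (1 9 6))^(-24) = (16)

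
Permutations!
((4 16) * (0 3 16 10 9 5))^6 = (0 5 9 10 4 16 3)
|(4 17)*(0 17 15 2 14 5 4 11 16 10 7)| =30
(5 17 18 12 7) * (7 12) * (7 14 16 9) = (5 17 18 14 16 9 7) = [0, 1, 2, 3, 4, 17, 6, 5, 8, 7, 10, 11, 12, 13, 16, 15, 9, 18, 14]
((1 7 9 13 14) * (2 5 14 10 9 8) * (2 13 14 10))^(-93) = (1 10 13)(2 7 9)(5 8 14)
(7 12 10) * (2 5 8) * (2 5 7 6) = (2 7 12 10 6)(5 8) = [0, 1, 7, 3, 4, 8, 2, 12, 5, 9, 6, 11, 10]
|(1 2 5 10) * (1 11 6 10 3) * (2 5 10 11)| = |(1 5 3)(2 10)(6 11)| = 6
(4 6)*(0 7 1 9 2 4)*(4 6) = (0 7 1 9 2 6) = [7, 9, 6, 3, 4, 5, 0, 1, 8, 2]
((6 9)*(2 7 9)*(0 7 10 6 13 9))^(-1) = ((0 7)(2 10 6)(9 13))^(-1) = (0 7)(2 6 10)(9 13)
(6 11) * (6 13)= (6 11 13)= [0, 1, 2, 3, 4, 5, 11, 7, 8, 9, 10, 13, 12, 6]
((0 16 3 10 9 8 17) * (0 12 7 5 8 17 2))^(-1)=((0 16 3 10 9 17 12 7 5 8 2))^(-1)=(0 2 8 5 7 12 17 9 10 3 16)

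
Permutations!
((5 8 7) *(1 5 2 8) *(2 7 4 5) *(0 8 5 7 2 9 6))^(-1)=(0 6 9 1 5 2 7 4 8)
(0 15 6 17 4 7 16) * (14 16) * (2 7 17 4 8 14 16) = (0 15 6 4 17 8 14 2 7 16) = [15, 1, 7, 3, 17, 5, 4, 16, 14, 9, 10, 11, 12, 13, 2, 6, 0, 8]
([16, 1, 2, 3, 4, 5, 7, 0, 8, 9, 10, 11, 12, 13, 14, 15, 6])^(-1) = (0 7 6 16)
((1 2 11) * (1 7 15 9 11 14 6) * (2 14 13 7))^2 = ((1 14 6)(2 13 7 15 9 11))^2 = (1 6 14)(2 7 9)(11 13 15)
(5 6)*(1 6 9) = (1 6 5 9) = [0, 6, 2, 3, 4, 9, 5, 7, 8, 1]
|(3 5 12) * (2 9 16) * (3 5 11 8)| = |(2 9 16)(3 11 8)(5 12)| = 6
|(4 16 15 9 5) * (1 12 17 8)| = 20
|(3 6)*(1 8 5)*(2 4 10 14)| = 12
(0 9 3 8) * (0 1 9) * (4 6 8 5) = (1 9 3 5 4 6 8) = [0, 9, 2, 5, 6, 4, 8, 7, 1, 3]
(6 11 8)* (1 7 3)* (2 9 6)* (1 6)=(1 7 3 6 11 8 2 9)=[0, 7, 9, 6, 4, 5, 11, 3, 2, 1, 10, 8]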